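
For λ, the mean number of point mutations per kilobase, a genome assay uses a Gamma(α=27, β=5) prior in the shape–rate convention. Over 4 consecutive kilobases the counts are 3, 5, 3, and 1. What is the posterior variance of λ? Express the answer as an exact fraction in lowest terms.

13/27

Total count: 3 + 5 + 3 + 1 = 12.
Total exposure: 4 kilobases.
Conjugate update: add total count to the shape and total exposure to the rate, giving Gamma(39, 9).
Posterior variance = α'/β'² = 39/81 = 13/27.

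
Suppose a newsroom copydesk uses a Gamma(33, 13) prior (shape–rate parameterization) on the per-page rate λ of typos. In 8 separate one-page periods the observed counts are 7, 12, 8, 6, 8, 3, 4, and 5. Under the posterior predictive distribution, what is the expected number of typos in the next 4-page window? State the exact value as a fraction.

Total count: 7 + 12 + 8 + 6 + 8 + 3 + 4 + 5 = 53.
Total exposure: 8 pages.
Conjugate update: add total count to the shape and total exposure to the rate, giving Gamma(86, 21).
Predictive mean over a 4-page window = T·E[λ|data] = 4·86/21 = 344/21.

344/21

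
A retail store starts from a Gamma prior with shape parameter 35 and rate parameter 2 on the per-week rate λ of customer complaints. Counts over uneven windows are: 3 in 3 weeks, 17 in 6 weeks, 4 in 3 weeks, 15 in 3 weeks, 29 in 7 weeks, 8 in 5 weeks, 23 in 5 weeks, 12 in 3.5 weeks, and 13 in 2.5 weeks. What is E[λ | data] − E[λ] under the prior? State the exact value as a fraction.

Total count: 3 + 17 + 4 + 15 + 29 + 8 + 23 + 12 + 13 = 124.
Total exposure: 3 + 6 + 3 + 3 + 7 + 5 + 5 + 3.5 + 2.5 = 38 weeks.
By Gamma–Poisson conjugacy, the posterior is Gamma(α + Σx, β + Σt) = Gamma(35 + 124, 2 + 38) = Gamma(159, 40).
Posterior mean = 159/40 = 159/40; prior mean = 35/2 = 35/2. Difference = 159/40 − 35/2 = -541/40.

-541/40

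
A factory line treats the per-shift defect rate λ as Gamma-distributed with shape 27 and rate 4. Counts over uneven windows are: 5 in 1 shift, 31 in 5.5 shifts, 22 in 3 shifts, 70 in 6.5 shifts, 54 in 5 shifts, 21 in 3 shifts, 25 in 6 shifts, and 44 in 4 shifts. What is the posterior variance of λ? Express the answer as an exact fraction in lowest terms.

299/1444

Total count: 5 + 31 + 22 + 70 + 54 + 21 + 25 + 44 = 272.
Total exposure: 1 + 5.5 + 3 + 6.5 + 5 + 3 + 6 + 4 = 34 shifts.
Conjugate update: add total count to the shape and total exposure to the rate, giving Gamma(299, 38).
Posterior variance = α'/β'² = 299/1444.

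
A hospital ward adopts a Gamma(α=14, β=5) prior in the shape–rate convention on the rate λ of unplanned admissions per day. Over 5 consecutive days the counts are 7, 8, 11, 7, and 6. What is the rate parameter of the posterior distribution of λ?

Total count: 7 + 8 + 11 + 7 + 6 = 39.
Total exposure: 5 days.
Gamma(α, β) with Poisson data over total exposure Σt gives posterior Gamma(α+Σx, β+Σt) = Gamma(53, 10).

10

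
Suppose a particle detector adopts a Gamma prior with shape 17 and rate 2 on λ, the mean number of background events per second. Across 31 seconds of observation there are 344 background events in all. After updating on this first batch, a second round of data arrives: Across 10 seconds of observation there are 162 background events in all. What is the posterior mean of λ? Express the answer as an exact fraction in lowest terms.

Total count 344 over total exposure 31 seconds.
After the first batch: Gamma(17 + 344, 2 + 31) = Gamma(361, 33).
Total count 162 over total exposure 10 seconds.
After the second batch: Gamma(361 + 162, 33 + 10) = Gamma(523, 43).
Posterior mean = α'/β' = 523/43.

523/43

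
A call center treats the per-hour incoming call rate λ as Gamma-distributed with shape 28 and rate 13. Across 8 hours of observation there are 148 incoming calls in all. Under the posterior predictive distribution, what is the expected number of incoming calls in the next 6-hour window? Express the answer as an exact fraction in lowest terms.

352/7

Total count 148 over total exposure 8 hours.
Conjugate update: add total count to the shape and total exposure to the rate, giving Gamma(176, 21).
Predictive mean over a 6-hour window = T·E[λ|data] = 6·176/21 = 352/7.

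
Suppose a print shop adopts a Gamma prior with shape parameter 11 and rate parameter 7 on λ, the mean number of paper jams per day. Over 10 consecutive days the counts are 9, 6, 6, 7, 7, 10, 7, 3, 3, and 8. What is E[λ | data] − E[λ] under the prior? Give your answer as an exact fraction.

352/119

Total count: 9 + 6 + 6 + 7 + 7 + 10 + 7 + 3 + 3 + 8 = 66.
Total exposure: 10 days.
Posterior: α' = 11 + 66 = 77, β' = 7 + 10 = 17.
Posterior mean = 77/17 = 77/17; prior mean = 11/7 = 11/7. Difference = 77/17 − 11/7 = 352/119.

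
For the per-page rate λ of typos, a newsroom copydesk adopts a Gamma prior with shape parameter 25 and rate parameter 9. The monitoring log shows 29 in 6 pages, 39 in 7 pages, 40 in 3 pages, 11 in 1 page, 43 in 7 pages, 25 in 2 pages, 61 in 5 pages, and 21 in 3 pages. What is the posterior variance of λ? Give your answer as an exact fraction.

Total count: 29 + 39 + 40 + 11 + 43 + 25 + 61 + 21 = 269.
Total exposure: 6 + 7 + 3 + 1 + 7 + 2 + 5 + 3 = 34 pages.
Gamma(α, β) with Poisson data over total exposure Σt gives posterior Gamma(α+Σx, β+Σt) = Gamma(294, 43).
Posterior variance = α'/β'² = 294/1849.

294/1849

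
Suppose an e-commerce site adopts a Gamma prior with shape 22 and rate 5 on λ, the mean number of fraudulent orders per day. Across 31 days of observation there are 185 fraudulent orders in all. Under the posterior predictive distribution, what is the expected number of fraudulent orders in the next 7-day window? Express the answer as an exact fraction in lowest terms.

161/4

Total count 185 over total exposure 31 days.
The Gamma prior is conjugate for the Poisson rate, so λ | data ~ Gamma(22+185, 5+31) = Gamma(207, 36).
Predictive mean over a 7-day window = T·E[λ|data] = 7·207/36 = 161/4.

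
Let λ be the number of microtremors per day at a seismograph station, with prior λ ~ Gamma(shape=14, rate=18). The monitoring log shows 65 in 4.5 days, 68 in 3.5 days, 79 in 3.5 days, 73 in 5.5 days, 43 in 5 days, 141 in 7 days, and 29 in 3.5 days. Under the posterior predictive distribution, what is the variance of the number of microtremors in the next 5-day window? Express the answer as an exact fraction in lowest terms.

568320/10201

Total count: 65 + 68 + 79 + 73 + 43 + 141 + 29 = 498.
Total exposure: 4.5 + 3.5 + 3.5 + 5.5 + 5 + 7 + 3.5 = 32.5 days.
Conjugate update: add total count to the shape and total exposure to the rate, giving Gamma(512, 101/2).
The posterior predictive for a window of length T is Negative Binomial with variance T·α'·(β'+T)/β'² = 5·512·(111/2)/(10201/4) = 568320/10201.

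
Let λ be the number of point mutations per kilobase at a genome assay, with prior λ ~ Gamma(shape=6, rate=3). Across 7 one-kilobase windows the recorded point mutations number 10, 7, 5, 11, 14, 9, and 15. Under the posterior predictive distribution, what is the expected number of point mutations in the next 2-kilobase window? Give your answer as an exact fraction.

77/5

Total count: 10 + 7 + 5 + 11 + 14 + 9 + 15 = 71.
Total exposure: 7 kilobases.
The Gamma prior is conjugate for the Poisson rate, so λ | data ~ Gamma(6+71, 3+7) = Gamma(77, 10).
Predictive mean over a 2-kilobase window = T·E[λ|data] = 2·77/10 = 77/5.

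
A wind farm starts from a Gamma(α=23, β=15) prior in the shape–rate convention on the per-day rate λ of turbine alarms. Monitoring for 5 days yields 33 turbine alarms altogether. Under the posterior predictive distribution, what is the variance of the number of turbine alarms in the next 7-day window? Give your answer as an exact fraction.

Total count 33 over total exposure 5 days.
Posterior: α' = 23 + 33 = 56, β' = 15 + 5 = 20.
The posterior predictive for a window of length T is Negative Binomial with variance T·α'·(β'+T)/β'² = 7·56·27/400 = 1323/50.

1323/50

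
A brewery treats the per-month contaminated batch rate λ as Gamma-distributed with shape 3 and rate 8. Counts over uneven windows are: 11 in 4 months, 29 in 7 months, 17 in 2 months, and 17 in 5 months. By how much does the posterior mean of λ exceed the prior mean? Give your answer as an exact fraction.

269/104

Total count: 11 + 29 + 17 + 17 = 74.
Total exposure: 4 + 7 + 2 + 5 = 18 months.
The Gamma prior is conjugate for the Poisson rate, so λ | data ~ Gamma(3+74, 8+18) = Gamma(77, 26).
Posterior mean = 77/26 = 77/26; prior mean = 3/8 = 3/8. Difference = 77/26 − 3/8 = 269/104.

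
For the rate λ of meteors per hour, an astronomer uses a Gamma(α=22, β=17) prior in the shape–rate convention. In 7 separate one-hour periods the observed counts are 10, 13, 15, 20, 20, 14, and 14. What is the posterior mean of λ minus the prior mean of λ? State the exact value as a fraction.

206/51

Total count: 10 + 13 + 15 + 20 + 20 + 14 + 14 = 106.
Total exposure: 7 hours.
Posterior: α' = 22 + 106 = 128, β' = 17 + 7 = 24.
Posterior mean = 128/24 = 16/3; prior mean = 22/17 = 22/17. Difference = 16/3 − 22/17 = 206/51.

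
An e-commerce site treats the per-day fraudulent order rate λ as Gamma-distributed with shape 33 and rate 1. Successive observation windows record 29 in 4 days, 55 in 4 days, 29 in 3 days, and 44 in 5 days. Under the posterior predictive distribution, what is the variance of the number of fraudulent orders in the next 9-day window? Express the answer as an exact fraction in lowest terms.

44460/289

Total count: 29 + 55 + 29 + 44 = 157.
Total exposure: 4 + 4 + 3 + 5 = 16 days.
Posterior: α' = 33 + 157 = 190, β' = 1 + 16 = 17.
The posterior predictive for a window of length T is Negative Binomial with variance T·α'·(β'+T)/β'² = 9·190·26/289 = 44460/289.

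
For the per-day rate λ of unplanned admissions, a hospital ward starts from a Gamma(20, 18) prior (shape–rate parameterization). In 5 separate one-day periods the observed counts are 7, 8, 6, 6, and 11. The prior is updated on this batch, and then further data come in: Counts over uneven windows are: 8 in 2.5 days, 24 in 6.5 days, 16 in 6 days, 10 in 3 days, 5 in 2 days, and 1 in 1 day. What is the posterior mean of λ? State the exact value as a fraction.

Total count: 7 + 8 + 6 + 6 + 11 = 38.
Total exposure: 5 days.
After the first batch: Gamma(20 + 38, 18 + 5) = Gamma(58, 23).
Total count: 8 + 24 + 16 + 10 + 5 + 1 = 64.
Total exposure: 2.5 + 6.5 + 6 + 3 + 2 + 1 = 21 days.
After the second batch: Gamma(58 + 64, 23 + 21) = Gamma(122, 44).
Posterior mean = α'/β' = 122/44 = 61/22.

61/22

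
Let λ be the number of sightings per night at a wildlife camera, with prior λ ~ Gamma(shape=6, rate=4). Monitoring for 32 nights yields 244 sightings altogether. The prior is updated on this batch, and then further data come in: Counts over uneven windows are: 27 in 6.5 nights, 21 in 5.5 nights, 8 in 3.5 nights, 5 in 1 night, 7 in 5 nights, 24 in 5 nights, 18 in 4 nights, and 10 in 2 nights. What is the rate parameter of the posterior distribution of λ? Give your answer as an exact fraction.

137/2

Total count 244 over total exposure 32 nights.
After the first batch: Gamma(6 + 244, 4 + 32) = Gamma(250, 36).
Total count: 27 + 21 + 8 + 5 + 7 + 24 + 18 + 10 = 120.
Total exposure: 6.5 + 5.5 + 3.5 + 1 + 5 + 5 + 4 + 2 = 32.5 nights.
After the second batch: Gamma(250 + 120, 36 + 32.5) = Gamma(370, 137/2).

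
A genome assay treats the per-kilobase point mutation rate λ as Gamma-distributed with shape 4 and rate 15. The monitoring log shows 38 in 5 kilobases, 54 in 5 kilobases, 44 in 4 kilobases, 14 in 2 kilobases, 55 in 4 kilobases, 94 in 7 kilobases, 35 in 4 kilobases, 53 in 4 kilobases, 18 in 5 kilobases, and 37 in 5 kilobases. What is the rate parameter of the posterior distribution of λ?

60

Total count: 38 + 54 + 44 + 14 + 55 + 94 + 35 + 53 + 18 + 37 = 442.
Total exposure: 5 + 5 + 4 + 2 + 4 + 7 + 4 + 4 + 5 + 5 = 45 kilobases.
Gamma(α, β) with Poisson data over total exposure Σt gives posterior Gamma(α+Σx, β+Σt) = Gamma(446, 60).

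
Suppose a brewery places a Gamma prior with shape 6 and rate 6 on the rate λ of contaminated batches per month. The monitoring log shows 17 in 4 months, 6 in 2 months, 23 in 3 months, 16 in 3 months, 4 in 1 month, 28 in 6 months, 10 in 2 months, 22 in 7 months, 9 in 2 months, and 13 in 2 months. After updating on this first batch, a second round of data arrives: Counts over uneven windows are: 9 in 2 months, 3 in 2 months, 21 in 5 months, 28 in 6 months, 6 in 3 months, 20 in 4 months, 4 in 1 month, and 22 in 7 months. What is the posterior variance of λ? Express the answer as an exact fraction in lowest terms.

Total count: 17 + 6 + 23 + 16 + 4 + 28 + 10 + 22 + 9 + 13 = 148.
Total exposure: 4 + 2 + 3 + 3 + 1 + 6 + 2 + 7 + 2 + 2 = 32 months.
After the first batch: Gamma(6 + 148, 6 + 32) = Gamma(154, 38).
Total count: 9 + 3 + 21 + 28 + 6 + 20 + 4 + 22 = 113.
Total exposure: 2 + 2 + 5 + 6 + 3 + 4 + 1 + 7 = 30 months.
After the second batch: Gamma(154 + 113, 38 + 30) = Gamma(267, 68).
Posterior variance = α'/β'² = 267/4624.

267/4624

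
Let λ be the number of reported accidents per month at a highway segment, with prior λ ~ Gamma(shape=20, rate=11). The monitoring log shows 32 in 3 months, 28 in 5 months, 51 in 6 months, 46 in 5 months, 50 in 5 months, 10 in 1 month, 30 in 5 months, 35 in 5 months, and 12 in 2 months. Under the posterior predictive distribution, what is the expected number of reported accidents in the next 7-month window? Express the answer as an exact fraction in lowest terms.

1099/24

Total count: 32 + 28 + 51 + 46 + 50 + 10 + 30 + 35 + 12 = 294.
Total exposure: 3 + 5 + 6 + 5 + 5 + 1 + 5 + 5 + 2 = 37 months.
By Gamma–Poisson conjugacy, the posterior is Gamma(α + Σx, β + Σt) = Gamma(20 + 294, 11 + 37) = Gamma(314, 48).
Predictive mean over a 7-month window = T·E[λ|data] = 7·314/48 = 1099/24.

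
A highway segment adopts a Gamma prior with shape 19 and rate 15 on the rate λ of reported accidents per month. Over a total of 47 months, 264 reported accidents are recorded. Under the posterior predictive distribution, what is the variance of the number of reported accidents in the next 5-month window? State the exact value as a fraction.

Total count 264 over total exposure 47 months.
By Gamma–Poisson conjugacy, the posterior is Gamma(α + Σx, β + Σt) = Gamma(19 + 264, 15 + 47) = Gamma(283, 62).
The posterior predictive for a window of length T is Negative Binomial with variance T·α'·(β'+T)/β'² = 5·283·67/3844 = 94805/3844.

94805/3844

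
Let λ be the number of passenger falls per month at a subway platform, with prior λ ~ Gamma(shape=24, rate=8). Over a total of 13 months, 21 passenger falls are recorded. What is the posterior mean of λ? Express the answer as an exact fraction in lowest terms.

Total count 21 over total exposure 13 months.
Gamma(α, β) with Poisson data over total exposure Σt gives posterior Gamma(α+Σx, β+Σt) = Gamma(45, 21).
Posterior mean = α'/β' = 45/21 = 15/7.

15/7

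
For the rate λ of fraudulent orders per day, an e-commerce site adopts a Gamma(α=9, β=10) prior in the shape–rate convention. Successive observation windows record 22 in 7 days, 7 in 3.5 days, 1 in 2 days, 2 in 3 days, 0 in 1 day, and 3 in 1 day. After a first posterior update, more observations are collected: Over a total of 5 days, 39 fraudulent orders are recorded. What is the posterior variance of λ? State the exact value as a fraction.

Total count: 22 + 7 + 1 + 2 + 0 + 3 = 35.
Total exposure: 7 + 3.5 + 2 + 3 + 1 + 1 = 17.5 days.
After the first batch: Gamma(9 + 35, 10 + 17.5) = Gamma(44, 55/2).
Total count 39 over total exposure 5 days.
After the second batch: Gamma(44 + 39, 55/2 + 5) = Gamma(83, 65/2).
Posterior variance = α'/β'² = 83/(4225/4) = 332/4225.

332/4225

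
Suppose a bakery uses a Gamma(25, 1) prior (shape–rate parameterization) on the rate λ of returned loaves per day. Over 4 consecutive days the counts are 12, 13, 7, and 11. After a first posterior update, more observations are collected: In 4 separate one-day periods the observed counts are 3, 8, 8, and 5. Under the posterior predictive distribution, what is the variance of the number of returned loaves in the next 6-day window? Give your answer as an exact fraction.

Total count: 12 + 13 + 7 + 11 = 43.
Total exposure: 4 days.
After the first batch: Gamma(25 + 43, 1 + 4) = Gamma(68, 5).
Total count: 3 + 8 + 8 + 5 = 24.
Total exposure: 4 days.
After the second batch: Gamma(68 + 24, 5 + 4) = Gamma(92, 9).
The posterior predictive for a window of length T is Negative Binomial with variance T·α'·(β'+T)/β'² = 6·92·15/81 = 920/9.

920/9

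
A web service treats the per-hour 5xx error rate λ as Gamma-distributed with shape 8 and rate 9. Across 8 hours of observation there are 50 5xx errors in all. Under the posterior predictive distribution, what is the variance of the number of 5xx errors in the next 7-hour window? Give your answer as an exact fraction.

Total count 50 over total exposure 8 hours.
By Gamma–Poisson conjugacy, the posterior is Gamma(α + Σx, β + Σt) = Gamma(8 + 50, 9 + 8) = Gamma(58, 17).
The posterior predictive for a window of length T is Negative Binomial with variance T·α'·(β'+T)/β'² = 7·58·24/289 = 9744/289.

9744/289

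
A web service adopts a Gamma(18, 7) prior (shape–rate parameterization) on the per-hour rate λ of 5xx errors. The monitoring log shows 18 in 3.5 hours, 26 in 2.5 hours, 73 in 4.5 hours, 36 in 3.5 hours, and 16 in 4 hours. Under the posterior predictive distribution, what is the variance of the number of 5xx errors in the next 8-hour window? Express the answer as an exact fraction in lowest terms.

49368/625

Total count: 18 + 26 + 73 + 36 + 16 = 169.
Total exposure: 3.5 + 2.5 + 4.5 + 3.5 + 4 = 18 hours.
Gamma(α, β) with Poisson data over total exposure Σt gives posterior Gamma(α+Σx, β+Σt) = Gamma(187, 25).
The posterior predictive for a window of length T is Negative Binomial with variance T·α'·(β'+T)/β'² = 8·187·33/625 = 49368/625.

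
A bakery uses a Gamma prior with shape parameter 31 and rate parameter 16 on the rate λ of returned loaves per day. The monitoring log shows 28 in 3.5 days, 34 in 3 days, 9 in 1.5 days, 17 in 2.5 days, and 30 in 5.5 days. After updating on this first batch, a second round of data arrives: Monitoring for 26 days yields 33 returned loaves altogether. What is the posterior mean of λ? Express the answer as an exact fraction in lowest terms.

Total count: 28 + 34 + 9 + 17 + 30 = 118.
Total exposure: 3.5 + 3 + 1.5 + 2.5 + 5.5 = 16 days.
After the first batch: Gamma(31 + 118, 16 + 16) = Gamma(149, 32).
Total count 33 over total exposure 26 days.
After the second batch: Gamma(149 + 33, 32 + 26) = Gamma(182, 58).
Posterior mean = α'/β' = 182/58 = 91/29.

91/29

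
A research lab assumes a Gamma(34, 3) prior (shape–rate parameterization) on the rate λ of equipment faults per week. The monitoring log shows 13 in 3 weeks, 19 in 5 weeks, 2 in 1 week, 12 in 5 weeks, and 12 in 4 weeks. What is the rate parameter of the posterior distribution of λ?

Total count: 13 + 19 + 2 + 12 + 12 = 58.
Total exposure: 3 + 5 + 1 + 5 + 4 = 18 weeks.
Posterior: α' = 34 + 58 = 92, β' = 3 + 18 = 21.

21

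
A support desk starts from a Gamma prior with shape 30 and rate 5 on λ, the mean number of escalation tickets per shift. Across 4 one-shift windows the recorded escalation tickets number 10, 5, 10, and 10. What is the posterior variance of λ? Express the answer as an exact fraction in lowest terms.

65/81

Total count: 10 + 5 + 10 + 10 = 35.
Total exposure: 4 shifts.
Conjugate update: add total count to the shape and total exposure to the rate, giving Gamma(65, 9).
Posterior variance = α'/β'² = 65/81.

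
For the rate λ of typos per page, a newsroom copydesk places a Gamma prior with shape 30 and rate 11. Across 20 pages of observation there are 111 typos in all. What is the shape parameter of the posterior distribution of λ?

Total count 111 over total exposure 20 pages.
Posterior: α' = 30 + 111 = 141, β' = 11 + 20 = 31.

141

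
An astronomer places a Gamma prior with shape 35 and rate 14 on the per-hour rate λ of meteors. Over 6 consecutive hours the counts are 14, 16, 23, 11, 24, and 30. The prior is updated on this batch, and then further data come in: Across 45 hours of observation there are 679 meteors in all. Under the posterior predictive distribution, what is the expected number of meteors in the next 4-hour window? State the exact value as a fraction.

Total count: 14 + 16 + 23 + 11 + 24 + 30 = 118.
Total exposure: 6 hours.
After the first batch: Gamma(35 + 118, 14 + 6) = Gamma(153, 20).
Total count 679 over total exposure 45 hours.
After the second batch: Gamma(153 + 679, 20 + 45) = Gamma(832, 65).
Predictive mean over a 4-hour window = T·E[λ|data] = 4·832/65 = 256/5.

256/5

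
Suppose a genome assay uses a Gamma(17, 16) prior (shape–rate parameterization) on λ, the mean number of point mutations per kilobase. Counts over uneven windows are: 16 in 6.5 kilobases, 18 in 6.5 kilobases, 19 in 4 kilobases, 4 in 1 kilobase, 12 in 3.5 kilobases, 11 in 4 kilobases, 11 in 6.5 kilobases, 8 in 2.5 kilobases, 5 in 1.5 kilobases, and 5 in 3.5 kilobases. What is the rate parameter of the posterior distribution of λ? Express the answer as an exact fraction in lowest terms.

Total count: 16 + 18 + 19 + 4 + 12 + 11 + 11 + 8 + 5 + 5 = 109.
Total exposure: 6.5 + 6.5 + 4 + 1 + 3.5 + 4 + 6.5 + 2.5 + 1.5 + 3.5 = 39.5 kilobases.
Conjugate update: add total count to the shape and total exposure to the rate, giving Gamma(126, 111/2).

111/2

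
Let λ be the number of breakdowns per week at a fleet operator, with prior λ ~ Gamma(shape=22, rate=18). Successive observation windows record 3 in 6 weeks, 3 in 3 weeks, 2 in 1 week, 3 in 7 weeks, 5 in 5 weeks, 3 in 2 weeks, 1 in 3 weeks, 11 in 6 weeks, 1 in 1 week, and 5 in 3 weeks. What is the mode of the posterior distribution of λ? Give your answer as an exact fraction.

58/55

Total count: 3 + 3 + 2 + 3 + 5 + 3 + 1 + 11 + 1 + 5 = 37.
Total exposure: 6 + 3 + 1 + 7 + 5 + 2 + 3 + 6 + 1 + 3 = 37 weeks.
Gamma(α, β) with Poisson data over total exposure Σt gives posterior Gamma(α+Σx, β+Σt) = Gamma(59, 55).
Posterior mode = (α'−1)/β' = 58/55.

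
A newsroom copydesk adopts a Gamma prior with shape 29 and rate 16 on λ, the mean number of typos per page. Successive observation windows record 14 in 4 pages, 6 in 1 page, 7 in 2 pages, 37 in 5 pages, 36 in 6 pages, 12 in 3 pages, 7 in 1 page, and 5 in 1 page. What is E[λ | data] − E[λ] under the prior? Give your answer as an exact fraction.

Total count: 14 + 6 + 7 + 37 + 36 + 12 + 7 + 5 = 124.
Total exposure: 4 + 1 + 2 + 5 + 6 + 3 + 1 + 1 = 23 pages.
Posterior: α' = 29 + 124 = 153, β' = 16 + 23 = 39.
Posterior mean = 153/39 = 51/13; prior mean = 29/16 = 29/16. Difference = 51/13 − 29/16 = 439/208.

439/208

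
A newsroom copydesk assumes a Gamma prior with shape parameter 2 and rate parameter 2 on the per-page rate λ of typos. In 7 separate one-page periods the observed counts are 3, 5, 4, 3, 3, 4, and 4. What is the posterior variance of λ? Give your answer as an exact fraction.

28/81

Total count: 3 + 5 + 4 + 3 + 3 + 4 + 4 = 26.
Total exposure: 7 pages.
Gamma(α, β) with Poisson data over total exposure Σt gives posterior Gamma(α+Σx, β+Σt) = Gamma(28, 9).
Posterior variance = α'/β'² = 28/81.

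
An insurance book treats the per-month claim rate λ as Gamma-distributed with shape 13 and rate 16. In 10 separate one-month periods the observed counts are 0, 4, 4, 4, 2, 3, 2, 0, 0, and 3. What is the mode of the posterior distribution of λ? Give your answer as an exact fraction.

17/13

Total count: 0 + 4 + 4 + 4 + 2 + 3 + 2 + 0 + 0 + 3 = 22.
Total exposure: 10 months.
The Gamma prior is conjugate for the Poisson rate, so λ | data ~ Gamma(13+22, 16+10) = Gamma(35, 26).
Posterior mode = (α'−1)/β' = 34/26 = 17/13.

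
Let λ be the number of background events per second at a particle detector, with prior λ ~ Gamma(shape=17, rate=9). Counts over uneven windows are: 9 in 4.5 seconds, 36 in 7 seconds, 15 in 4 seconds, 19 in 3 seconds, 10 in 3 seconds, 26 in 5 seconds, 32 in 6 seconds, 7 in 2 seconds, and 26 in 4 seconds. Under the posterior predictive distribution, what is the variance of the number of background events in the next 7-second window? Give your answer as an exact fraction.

Total count: 9 + 36 + 15 + 19 + 10 + 26 + 32 + 7 + 26 = 180.
Total exposure: 4.5 + 7 + 4 + 3 + 3 + 5 + 6 + 2 + 4 = 38.5 seconds.
The Gamma prior is conjugate for the Poisson rate, so λ | data ~ Gamma(17+180, 9+38.5) = Gamma(197, 95/2).
The posterior predictive for a window of length T is Negative Binomial with variance T·α'·(β'+T)/β'² = 7·197·(109/2)/(9025/4) = 300622/9025.

300622/9025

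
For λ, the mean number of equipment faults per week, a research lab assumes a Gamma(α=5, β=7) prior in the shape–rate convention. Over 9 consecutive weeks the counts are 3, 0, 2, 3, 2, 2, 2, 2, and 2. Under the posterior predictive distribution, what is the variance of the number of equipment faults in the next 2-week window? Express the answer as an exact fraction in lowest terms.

207/64

Total count: 3 + 0 + 2 + 3 + 2 + 2 + 2 + 2 + 2 = 18.
Total exposure: 9 weeks.
By Gamma–Poisson conjugacy, the posterior is Gamma(α + Σx, β + Σt) = Gamma(5 + 18, 7 + 9) = Gamma(23, 16).
The posterior predictive for a window of length T is Negative Binomial with variance T·α'·(β'+T)/β'² = 2·23·18/256 = 207/64.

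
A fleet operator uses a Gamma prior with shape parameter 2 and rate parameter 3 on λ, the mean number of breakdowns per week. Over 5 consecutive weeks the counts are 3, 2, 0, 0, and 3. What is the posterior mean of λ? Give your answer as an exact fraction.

5/4

Total count: 3 + 2 + 0 + 0 + 3 = 8.
Total exposure: 5 weeks.
The Gamma prior is conjugate for the Poisson rate, so λ | data ~ Gamma(2+8, 3+5) = Gamma(10, 8).
Posterior mean = α'/β' = 10/8 = 5/4.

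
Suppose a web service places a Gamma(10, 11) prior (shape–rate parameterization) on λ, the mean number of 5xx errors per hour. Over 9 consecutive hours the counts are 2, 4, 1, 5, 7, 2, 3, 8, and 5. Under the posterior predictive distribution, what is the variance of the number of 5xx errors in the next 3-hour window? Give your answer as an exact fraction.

3243/400

Total count: 2 + 4 + 1 + 5 + 7 + 2 + 3 + 8 + 5 = 37.
Total exposure: 9 hours.
By Gamma–Poisson conjugacy, the posterior is Gamma(α + Σx, β + Σt) = Gamma(10 + 37, 11 + 9) = Gamma(47, 20).
The posterior predictive for a window of length T is Negative Binomial with variance T·α'·(β'+T)/β'² = 3·47·23/400 = 3243/400.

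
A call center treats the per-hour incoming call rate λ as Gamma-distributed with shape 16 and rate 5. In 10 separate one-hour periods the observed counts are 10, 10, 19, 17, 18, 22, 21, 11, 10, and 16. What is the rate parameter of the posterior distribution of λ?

15

Total count: 10 + 10 + 19 + 17 + 18 + 22 + 21 + 11 + 10 + 16 = 154.
Total exposure: 10 hours.
By Gamma–Poisson conjugacy, the posterior is Gamma(α + Σx, β + Σt) = Gamma(16 + 154, 5 + 10) = Gamma(170, 15).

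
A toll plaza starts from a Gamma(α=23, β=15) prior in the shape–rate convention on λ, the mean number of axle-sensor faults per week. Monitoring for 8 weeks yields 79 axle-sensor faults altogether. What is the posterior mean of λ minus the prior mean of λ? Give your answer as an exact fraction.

Total count 79 over total exposure 8 weeks.
Gamma(α, β) with Poisson data over total exposure Σt gives posterior Gamma(α+Σx, β+Σt) = Gamma(102, 23).
Posterior mean = 102/23 = 102/23; prior mean = 23/15 = 23/15. Difference = 102/23 − 23/15 = 1001/345.

1001/345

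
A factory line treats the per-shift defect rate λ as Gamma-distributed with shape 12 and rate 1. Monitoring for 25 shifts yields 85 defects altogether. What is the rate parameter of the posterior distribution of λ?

Total count 85 over total exposure 25 shifts.
Posterior: α' = 12 + 85 = 97, β' = 1 + 25 = 26.

26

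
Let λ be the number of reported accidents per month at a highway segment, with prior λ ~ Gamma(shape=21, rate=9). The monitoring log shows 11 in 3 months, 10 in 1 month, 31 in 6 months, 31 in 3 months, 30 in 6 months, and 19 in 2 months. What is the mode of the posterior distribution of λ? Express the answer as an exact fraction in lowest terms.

Total count: 11 + 10 + 31 + 31 + 30 + 19 = 132.
Total exposure: 3 + 1 + 6 + 3 + 6 + 2 = 21 months.
Gamma(α, β) with Poisson data over total exposure Σt gives posterior Gamma(α+Σx, β+Σt) = Gamma(153, 30).
Posterior mode = (α'−1)/β' = 152/30 = 76/15.

76/15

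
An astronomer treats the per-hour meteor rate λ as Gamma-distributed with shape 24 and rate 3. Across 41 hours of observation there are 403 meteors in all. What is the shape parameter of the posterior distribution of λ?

427

Total count 403 over total exposure 41 hours.
Posterior: α' = 24 + 403 = 427, β' = 3 + 41 = 44.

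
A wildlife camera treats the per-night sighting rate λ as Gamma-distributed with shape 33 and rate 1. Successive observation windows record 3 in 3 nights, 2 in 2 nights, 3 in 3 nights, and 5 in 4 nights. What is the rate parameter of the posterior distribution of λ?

13

Total count: 3 + 2 + 3 + 5 = 13.
Total exposure: 3 + 2 + 3 + 4 = 12 nights.
Conjugate update: add total count to the shape and total exposure to the rate, giving Gamma(46, 13).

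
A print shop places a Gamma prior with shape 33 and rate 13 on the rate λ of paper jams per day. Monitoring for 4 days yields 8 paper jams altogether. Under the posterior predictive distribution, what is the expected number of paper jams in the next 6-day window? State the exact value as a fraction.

Total count 8 over total exposure 4 days.
The Gamma prior is conjugate for the Poisson rate, so λ | data ~ Gamma(33+8, 13+4) = Gamma(41, 17).
Predictive mean over a 6-day window = T·E[λ|data] = 6·41/17 = 246/17.

246/17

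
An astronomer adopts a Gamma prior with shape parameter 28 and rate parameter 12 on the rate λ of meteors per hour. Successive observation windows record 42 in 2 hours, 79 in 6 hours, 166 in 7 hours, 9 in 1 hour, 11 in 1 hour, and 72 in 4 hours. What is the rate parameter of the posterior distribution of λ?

33

Total count: 42 + 79 + 166 + 9 + 11 + 72 = 379.
Total exposure: 2 + 6 + 7 + 1 + 1 + 4 = 21 hours.
Conjugate update: add total count to the shape and total exposure to the rate, giving Gamma(407, 33).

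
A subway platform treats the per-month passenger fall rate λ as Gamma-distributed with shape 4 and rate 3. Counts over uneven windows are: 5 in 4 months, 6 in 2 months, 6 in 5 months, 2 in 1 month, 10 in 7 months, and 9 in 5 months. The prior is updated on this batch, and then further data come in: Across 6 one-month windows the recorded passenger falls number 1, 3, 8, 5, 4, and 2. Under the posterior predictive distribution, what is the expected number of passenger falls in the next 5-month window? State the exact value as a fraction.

Total count: 5 + 6 + 6 + 2 + 10 + 9 = 38.
Total exposure: 4 + 2 + 5 + 1 + 7 + 5 = 24 months.
After the first batch: Gamma(4 + 38, 3 + 24) = Gamma(42, 27).
Total count: 1 + 3 + 8 + 5 + 4 + 2 = 23.
Total exposure: 6 months.
After the second batch: Gamma(42 + 23, 27 + 6) = Gamma(65, 33).
Predictive mean over a 5-month window = T·E[λ|data] = 5·65/33 = 325/33.

325/33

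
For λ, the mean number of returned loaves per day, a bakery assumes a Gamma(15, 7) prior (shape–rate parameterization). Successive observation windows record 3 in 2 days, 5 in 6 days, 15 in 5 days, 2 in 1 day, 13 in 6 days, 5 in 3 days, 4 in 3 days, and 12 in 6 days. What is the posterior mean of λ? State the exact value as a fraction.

Total count: 3 + 5 + 15 + 2 + 13 + 5 + 4 + 12 = 59.
Total exposure: 2 + 6 + 5 + 1 + 6 + 3 + 3 + 6 = 32 days.
The Gamma prior is conjugate for the Poisson rate, so λ | data ~ Gamma(15+59, 7+32) = Gamma(74, 39).
Posterior mean = α'/β' = 74/39.

74/39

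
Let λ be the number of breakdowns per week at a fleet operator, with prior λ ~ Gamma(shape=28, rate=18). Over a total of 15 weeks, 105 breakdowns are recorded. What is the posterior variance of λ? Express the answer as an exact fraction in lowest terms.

Total count 105 over total exposure 15 weeks.
Gamma(α, β) with Poisson data over total exposure Σt gives posterior Gamma(α+Σx, β+Σt) = Gamma(133, 33).
Posterior variance = α'/β'² = 133/1089.

133/1089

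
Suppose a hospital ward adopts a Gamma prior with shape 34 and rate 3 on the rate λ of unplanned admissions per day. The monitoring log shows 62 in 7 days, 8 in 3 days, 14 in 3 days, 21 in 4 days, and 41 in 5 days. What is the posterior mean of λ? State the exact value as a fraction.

36/5

Total count: 62 + 8 + 14 + 21 + 41 = 146.
Total exposure: 7 + 3 + 3 + 4 + 5 = 22 days.
Gamma(α, β) with Poisson data over total exposure Σt gives posterior Gamma(α+Σx, β+Σt) = Gamma(180, 25).
Posterior mean = α'/β' = 180/25 = 36/5.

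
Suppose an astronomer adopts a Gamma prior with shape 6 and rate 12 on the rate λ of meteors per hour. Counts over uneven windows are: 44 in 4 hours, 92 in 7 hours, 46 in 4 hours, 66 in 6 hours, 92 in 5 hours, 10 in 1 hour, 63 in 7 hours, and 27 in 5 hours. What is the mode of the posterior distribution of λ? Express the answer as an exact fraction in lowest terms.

445/51

Total count: 44 + 92 + 46 + 66 + 92 + 10 + 63 + 27 = 440.
Total exposure: 4 + 7 + 4 + 6 + 5 + 1 + 7 + 5 = 39 hours.
Gamma(α, β) with Poisson data over total exposure Σt gives posterior Gamma(α+Σx, β+Σt) = Gamma(446, 51).
Posterior mode = (α'−1)/β' = 445/51.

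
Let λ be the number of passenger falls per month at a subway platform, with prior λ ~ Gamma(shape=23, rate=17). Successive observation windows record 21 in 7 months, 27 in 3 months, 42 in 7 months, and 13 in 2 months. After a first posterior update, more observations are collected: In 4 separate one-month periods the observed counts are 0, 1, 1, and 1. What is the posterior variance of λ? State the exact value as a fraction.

129/1600

Total count: 21 + 27 + 42 + 13 = 103.
Total exposure: 7 + 3 + 7 + 2 = 19 months.
After the first batch: Gamma(23 + 103, 17 + 19) = Gamma(126, 36).
Total count: 0 + 1 + 1 + 1 = 3.
Total exposure: 4 months.
After the second batch: Gamma(126 + 3, 36 + 4) = Gamma(129, 40).
Posterior variance = α'/β'² = 129/1600.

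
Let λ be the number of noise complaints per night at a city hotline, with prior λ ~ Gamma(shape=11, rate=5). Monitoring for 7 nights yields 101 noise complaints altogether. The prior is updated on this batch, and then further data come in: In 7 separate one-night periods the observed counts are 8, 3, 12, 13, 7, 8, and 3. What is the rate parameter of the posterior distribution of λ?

Total count 101 over total exposure 7 nights.
After the first batch: Gamma(11 + 101, 5 + 7) = Gamma(112, 12).
Total count: 8 + 3 + 12 + 13 + 7 + 8 + 3 = 54.
Total exposure: 7 nights.
After the second batch: Gamma(112 + 54, 12 + 7) = Gamma(166, 19).

19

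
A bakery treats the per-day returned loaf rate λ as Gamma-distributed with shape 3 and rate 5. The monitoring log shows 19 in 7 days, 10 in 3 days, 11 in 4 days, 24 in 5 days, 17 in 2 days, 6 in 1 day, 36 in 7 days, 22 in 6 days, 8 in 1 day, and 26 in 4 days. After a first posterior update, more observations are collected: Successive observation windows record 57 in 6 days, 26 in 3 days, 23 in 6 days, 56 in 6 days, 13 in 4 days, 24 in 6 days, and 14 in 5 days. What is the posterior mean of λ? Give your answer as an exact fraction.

395/81

Total count: 19 + 10 + 11 + 24 + 17 + 6 + 36 + 22 + 8 + 26 = 179.
Total exposure: 7 + 3 + 4 + 5 + 2 + 1 + 7 + 6 + 1 + 4 = 40 days.
After the first batch: Gamma(3 + 179, 5 + 40) = Gamma(182, 45).
Total count: 57 + 26 + 23 + 56 + 13 + 24 + 14 = 213.
Total exposure: 6 + 3 + 6 + 6 + 4 + 6 + 5 = 36 days.
After the second batch: Gamma(182 + 213, 45 + 36) = Gamma(395, 81).
Posterior mean = α'/β' = 395/81.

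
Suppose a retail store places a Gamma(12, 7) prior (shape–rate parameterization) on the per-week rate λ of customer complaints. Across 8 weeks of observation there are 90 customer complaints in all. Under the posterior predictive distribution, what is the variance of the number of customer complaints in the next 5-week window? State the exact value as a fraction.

Total count 90 over total exposure 8 weeks.
Gamma(α, β) with Poisson data over total exposure Σt gives posterior Gamma(α+Σx, β+Σt) = Gamma(102, 15).
The posterior predictive for a window of length T is Negative Binomial with variance T·α'·(β'+T)/β'² = 5·102·20/225 = 136/3.

136/3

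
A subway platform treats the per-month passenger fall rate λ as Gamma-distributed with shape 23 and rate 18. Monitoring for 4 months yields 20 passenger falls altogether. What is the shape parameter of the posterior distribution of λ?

43

Total count 20 over total exposure 4 months.
By Gamma–Poisson conjugacy, the posterior is Gamma(α + Σx, β + Σt) = Gamma(23 + 20, 18 + 4) = Gamma(43, 22).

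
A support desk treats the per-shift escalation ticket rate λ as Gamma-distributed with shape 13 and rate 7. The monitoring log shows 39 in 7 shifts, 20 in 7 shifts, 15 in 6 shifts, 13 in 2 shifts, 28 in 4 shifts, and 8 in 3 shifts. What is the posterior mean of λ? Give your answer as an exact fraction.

34/9

Total count: 39 + 20 + 15 + 13 + 28 + 8 = 123.
Total exposure: 7 + 7 + 6 + 2 + 4 + 3 = 29 shifts.
By Gamma–Poisson conjugacy, the posterior is Gamma(α + Σx, β + Σt) = Gamma(13 + 123, 7 + 29) = Gamma(136, 36).
Posterior mean = α'/β' = 136/36 = 34/9.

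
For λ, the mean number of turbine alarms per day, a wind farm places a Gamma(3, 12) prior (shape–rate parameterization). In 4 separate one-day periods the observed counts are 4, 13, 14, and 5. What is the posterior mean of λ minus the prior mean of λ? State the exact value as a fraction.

35/16

Total count: 4 + 13 + 14 + 5 = 36.
Total exposure: 4 days.
By Gamma–Poisson conjugacy, the posterior is Gamma(α + Σx, β + Σt) = Gamma(3 + 36, 12 + 4) = Gamma(39, 16).
Posterior mean = 39/16 = 39/16; prior mean = 3/12 = 1/4. Difference = 39/16 − 1/4 = 35/16.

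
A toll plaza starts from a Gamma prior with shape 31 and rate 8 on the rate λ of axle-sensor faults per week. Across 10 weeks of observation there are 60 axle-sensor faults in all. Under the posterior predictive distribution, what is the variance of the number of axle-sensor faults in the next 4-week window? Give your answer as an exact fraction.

2002/81

Total count 60 over total exposure 10 weeks.
The Gamma prior is conjugate for the Poisson rate, so λ | data ~ Gamma(31+60, 8+10) = Gamma(91, 18).
The posterior predictive for a window of length T is Negative Binomial with variance T·α'·(β'+T)/β'² = 4·91·22/324 = 2002/81.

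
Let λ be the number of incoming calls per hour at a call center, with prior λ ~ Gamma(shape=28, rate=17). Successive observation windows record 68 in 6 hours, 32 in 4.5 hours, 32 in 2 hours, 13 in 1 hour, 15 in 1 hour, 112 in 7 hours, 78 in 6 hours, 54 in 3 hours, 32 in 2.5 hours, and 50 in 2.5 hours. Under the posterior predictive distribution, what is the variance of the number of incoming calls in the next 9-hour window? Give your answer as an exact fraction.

Total count: 68 + 32 + 32 + 13 + 15 + 112 + 78 + 54 + 32 + 50 = 486.
Total exposure: 6 + 4.5 + 2 + 1 + 1 + 7 + 6 + 3 + 2.5 + 2.5 = 35.5 hours.
Gamma(α, β) with Poisson data over total exposure Σt gives posterior Gamma(α+Σx, β+Σt) = Gamma(514, 105/2).
The posterior predictive for a window of length T is Negative Binomial with variance T·α'·(β'+T)/β'² = 9·514·(123/2)/(11025/4) = 126444/1225.

126444/1225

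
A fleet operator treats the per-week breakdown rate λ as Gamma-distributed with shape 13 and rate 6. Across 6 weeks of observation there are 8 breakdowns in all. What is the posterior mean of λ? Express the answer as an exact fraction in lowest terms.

7/4

Total count 8 over total exposure 6 weeks.
By Gamma–Poisson conjugacy, the posterior is Gamma(α + Σx, β + Σt) = Gamma(13 + 8, 6 + 6) = Gamma(21, 12).
Posterior mean = α'/β' = 21/12 = 7/4.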